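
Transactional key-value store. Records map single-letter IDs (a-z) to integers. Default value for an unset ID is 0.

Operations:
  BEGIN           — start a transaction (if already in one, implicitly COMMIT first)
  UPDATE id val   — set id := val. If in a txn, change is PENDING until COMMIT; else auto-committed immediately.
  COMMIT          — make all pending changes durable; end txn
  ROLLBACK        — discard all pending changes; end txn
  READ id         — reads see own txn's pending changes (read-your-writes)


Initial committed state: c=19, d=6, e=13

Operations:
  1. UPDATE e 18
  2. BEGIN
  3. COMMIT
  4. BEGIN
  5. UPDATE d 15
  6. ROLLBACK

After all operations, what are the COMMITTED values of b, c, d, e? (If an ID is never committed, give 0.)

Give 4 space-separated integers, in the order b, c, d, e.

Answer: 0 19 6 18

Derivation:
Initial committed: {c=19, d=6, e=13}
Op 1: UPDATE e=18 (auto-commit; committed e=18)
Op 2: BEGIN: in_txn=True, pending={}
Op 3: COMMIT: merged [] into committed; committed now {c=19, d=6, e=18}
Op 4: BEGIN: in_txn=True, pending={}
Op 5: UPDATE d=15 (pending; pending now {d=15})
Op 6: ROLLBACK: discarded pending ['d']; in_txn=False
Final committed: {c=19, d=6, e=18}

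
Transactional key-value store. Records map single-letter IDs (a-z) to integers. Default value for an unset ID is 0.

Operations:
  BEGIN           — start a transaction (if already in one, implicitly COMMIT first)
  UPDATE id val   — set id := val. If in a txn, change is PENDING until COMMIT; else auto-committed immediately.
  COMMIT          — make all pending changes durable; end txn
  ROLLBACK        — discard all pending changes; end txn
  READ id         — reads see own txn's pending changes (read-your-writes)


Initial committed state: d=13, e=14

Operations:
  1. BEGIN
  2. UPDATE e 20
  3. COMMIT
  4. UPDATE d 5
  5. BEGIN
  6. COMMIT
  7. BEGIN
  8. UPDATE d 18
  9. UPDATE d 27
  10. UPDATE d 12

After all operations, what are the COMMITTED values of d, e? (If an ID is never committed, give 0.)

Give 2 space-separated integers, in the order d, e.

Initial committed: {d=13, e=14}
Op 1: BEGIN: in_txn=True, pending={}
Op 2: UPDATE e=20 (pending; pending now {e=20})
Op 3: COMMIT: merged ['e'] into committed; committed now {d=13, e=20}
Op 4: UPDATE d=5 (auto-commit; committed d=5)
Op 5: BEGIN: in_txn=True, pending={}
Op 6: COMMIT: merged [] into committed; committed now {d=5, e=20}
Op 7: BEGIN: in_txn=True, pending={}
Op 8: UPDATE d=18 (pending; pending now {d=18})
Op 9: UPDATE d=27 (pending; pending now {d=27})
Op 10: UPDATE d=12 (pending; pending now {d=12})
Final committed: {d=5, e=20}

Answer: 5 20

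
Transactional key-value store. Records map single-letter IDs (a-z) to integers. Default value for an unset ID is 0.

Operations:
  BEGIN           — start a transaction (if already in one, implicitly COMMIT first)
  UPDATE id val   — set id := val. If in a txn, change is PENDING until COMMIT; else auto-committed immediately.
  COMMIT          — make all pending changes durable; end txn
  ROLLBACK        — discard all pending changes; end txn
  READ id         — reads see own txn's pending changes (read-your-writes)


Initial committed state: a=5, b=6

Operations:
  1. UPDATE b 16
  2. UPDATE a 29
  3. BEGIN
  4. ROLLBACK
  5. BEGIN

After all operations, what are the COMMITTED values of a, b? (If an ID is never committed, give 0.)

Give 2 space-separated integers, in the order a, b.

Initial committed: {a=5, b=6}
Op 1: UPDATE b=16 (auto-commit; committed b=16)
Op 2: UPDATE a=29 (auto-commit; committed a=29)
Op 3: BEGIN: in_txn=True, pending={}
Op 4: ROLLBACK: discarded pending []; in_txn=False
Op 5: BEGIN: in_txn=True, pending={}
Final committed: {a=29, b=16}

Answer: 29 16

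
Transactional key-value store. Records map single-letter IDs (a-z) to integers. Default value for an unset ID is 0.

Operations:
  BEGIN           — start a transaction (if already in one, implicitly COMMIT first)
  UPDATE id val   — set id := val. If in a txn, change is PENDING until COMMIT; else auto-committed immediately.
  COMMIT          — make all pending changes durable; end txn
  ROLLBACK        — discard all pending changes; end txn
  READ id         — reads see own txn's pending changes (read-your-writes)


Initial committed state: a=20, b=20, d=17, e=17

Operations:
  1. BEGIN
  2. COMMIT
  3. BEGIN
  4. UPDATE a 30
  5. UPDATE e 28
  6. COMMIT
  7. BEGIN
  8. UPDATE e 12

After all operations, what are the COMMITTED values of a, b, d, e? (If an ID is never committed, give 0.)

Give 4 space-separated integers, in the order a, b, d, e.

Answer: 30 20 17 28

Derivation:
Initial committed: {a=20, b=20, d=17, e=17}
Op 1: BEGIN: in_txn=True, pending={}
Op 2: COMMIT: merged [] into committed; committed now {a=20, b=20, d=17, e=17}
Op 3: BEGIN: in_txn=True, pending={}
Op 4: UPDATE a=30 (pending; pending now {a=30})
Op 5: UPDATE e=28 (pending; pending now {a=30, e=28})
Op 6: COMMIT: merged ['a', 'e'] into committed; committed now {a=30, b=20, d=17, e=28}
Op 7: BEGIN: in_txn=True, pending={}
Op 8: UPDATE e=12 (pending; pending now {e=12})
Final committed: {a=30, b=20, d=17, e=28}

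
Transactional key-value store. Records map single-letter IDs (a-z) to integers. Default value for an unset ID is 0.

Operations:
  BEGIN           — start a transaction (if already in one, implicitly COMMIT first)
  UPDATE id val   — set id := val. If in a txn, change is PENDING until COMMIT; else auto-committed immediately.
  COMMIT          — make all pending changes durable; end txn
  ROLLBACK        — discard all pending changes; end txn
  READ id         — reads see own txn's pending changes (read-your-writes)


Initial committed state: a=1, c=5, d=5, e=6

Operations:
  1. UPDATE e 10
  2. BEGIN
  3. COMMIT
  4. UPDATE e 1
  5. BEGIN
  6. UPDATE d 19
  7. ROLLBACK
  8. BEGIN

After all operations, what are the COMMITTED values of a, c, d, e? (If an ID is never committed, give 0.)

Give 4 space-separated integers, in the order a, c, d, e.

Answer: 1 5 5 1

Derivation:
Initial committed: {a=1, c=5, d=5, e=6}
Op 1: UPDATE e=10 (auto-commit; committed e=10)
Op 2: BEGIN: in_txn=True, pending={}
Op 3: COMMIT: merged [] into committed; committed now {a=1, c=5, d=5, e=10}
Op 4: UPDATE e=1 (auto-commit; committed e=1)
Op 5: BEGIN: in_txn=True, pending={}
Op 6: UPDATE d=19 (pending; pending now {d=19})
Op 7: ROLLBACK: discarded pending ['d']; in_txn=False
Op 8: BEGIN: in_txn=True, pending={}
Final committed: {a=1, c=5, d=5, e=1}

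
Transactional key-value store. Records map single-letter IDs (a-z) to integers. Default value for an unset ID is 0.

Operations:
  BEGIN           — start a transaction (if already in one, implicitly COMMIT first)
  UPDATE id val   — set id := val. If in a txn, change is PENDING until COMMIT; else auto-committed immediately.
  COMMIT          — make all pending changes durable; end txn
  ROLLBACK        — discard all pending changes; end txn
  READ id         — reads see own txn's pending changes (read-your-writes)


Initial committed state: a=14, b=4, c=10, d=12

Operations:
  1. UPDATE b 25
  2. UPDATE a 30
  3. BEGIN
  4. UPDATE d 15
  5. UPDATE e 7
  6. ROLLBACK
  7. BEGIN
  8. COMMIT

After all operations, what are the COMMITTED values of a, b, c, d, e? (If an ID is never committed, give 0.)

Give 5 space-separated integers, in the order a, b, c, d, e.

Initial committed: {a=14, b=4, c=10, d=12}
Op 1: UPDATE b=25 (auto-commit; committed b=25)
Op 2: UPDATE a=30 (auto-commit; committed a=30)
Op 3: BEGIN: in_txn=True, pending={}
Op 4: UPDATE d=15 (pending; pending now {d=15})
Op 5: UPDATE e=7 (pending; pending now {d=15, e=7})
Op 6: ROLLBACK: discarded pending ['d', 'e']; in_txn=False
Op 7: BEGIN: in_txn=True, pending={}
Op 8: COMMIT: merged [] into committed; committed now {a=30, b=25, c=10, d=12}
Final committed: {a=30, b=25, c=10, d=12}

Answer: 30 25 10 12 0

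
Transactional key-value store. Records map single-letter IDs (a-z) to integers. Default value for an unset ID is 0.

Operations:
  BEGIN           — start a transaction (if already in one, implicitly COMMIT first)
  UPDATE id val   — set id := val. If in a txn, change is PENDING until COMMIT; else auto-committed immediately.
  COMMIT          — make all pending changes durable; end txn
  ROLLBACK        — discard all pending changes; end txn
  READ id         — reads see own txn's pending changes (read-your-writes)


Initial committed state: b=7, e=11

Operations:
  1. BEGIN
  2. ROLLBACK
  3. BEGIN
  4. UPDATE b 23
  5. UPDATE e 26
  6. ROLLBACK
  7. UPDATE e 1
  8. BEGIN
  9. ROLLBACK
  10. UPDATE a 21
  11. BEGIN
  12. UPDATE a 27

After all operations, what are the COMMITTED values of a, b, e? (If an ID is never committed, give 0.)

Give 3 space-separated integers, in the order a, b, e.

Answer: 21 7 1

Derivation:
Initial committed: {b=7, e=11}
Op 1: BEGIN: in_txn=True, pending={}
Op 2: ROLLBACK: discarded pending []; in_txn=False
Op 3: BEGIN: in_txn=True, pending={}
Op 4: UPDATE b=23 (pending; pending now {b=23})
Op 5: UPDATE e=26 (pending; pending now {b=23, e=26})
Op 6: ROLLBACK: discarded pending ['b', 'e']; in_txn=False
Op 7: UPDATE e=1 (auto-commit; committed e=1)
Op 8: BEGIN: in_txn=True, pending={}
Op 9: ROLLBACK: discarded pending []; in_txn=False
Op 10: UPDATE a=21 (auto-commit; committed a=21)
Op 11: BEGIN: in_txn=True, pending={}
Op 12: UPDATE a=27 (pending; pending now {a=27})
Final committed: {a=21, b=7, e=1}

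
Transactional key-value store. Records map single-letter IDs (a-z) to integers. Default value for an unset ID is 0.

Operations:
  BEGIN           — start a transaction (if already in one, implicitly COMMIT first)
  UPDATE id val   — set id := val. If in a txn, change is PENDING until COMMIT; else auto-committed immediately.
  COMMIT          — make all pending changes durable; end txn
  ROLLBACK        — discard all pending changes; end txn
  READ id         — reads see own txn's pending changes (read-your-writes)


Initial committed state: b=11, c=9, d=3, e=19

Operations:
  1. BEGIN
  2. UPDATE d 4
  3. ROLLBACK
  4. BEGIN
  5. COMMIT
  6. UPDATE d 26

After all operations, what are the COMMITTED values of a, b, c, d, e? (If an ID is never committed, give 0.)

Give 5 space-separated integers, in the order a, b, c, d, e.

Answer: 0 11 9 26 19

Derivation:
Initial committed: {b=11, c=9, d=3, e=19}
Op 1: BEGIN: in_txn=True, pending={}
Op 2: UPDATE d=4 (pending; pending now {d=4})
Op 3: ROLLBACK: discarded pending ['d']; in_txn=False
Op 4: BEGIN: in_txn=True, pending={}
Op 5: COMMIT: merged [] into committed; committed now {b=11, c=9, d=3, e=19}
Op 6: UPDATE d=26 (auto-commit; committed d=26)
Final committed: {b=11, c=9, d=26, e=19}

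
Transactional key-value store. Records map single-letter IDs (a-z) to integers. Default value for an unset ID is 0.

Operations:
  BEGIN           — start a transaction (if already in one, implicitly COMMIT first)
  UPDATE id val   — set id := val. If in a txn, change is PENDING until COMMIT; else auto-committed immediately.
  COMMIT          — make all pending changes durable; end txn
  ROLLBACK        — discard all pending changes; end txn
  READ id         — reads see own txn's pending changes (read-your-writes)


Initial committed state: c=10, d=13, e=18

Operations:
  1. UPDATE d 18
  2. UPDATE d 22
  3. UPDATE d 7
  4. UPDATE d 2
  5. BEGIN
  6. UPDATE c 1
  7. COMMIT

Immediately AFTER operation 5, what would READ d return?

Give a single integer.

Initial committed: {c=10, d=13, e=18}
Op 1: UPDATE d=18 (auto-commit; committed d=18)
Op 2: UPDATE d=22 (auto-commit; committed d=22)
Op 3: UPDATE d=7 (auto-commit; committed d=7)
Op 4: UPDATE d=2 (auto-commit; committed d=2)
Op 5: BEGIN: in_txn=True, pending={}
After op 5: visible(d) = 2 (pending={}, committed={c=10, d=2, e=18})

Answer: 2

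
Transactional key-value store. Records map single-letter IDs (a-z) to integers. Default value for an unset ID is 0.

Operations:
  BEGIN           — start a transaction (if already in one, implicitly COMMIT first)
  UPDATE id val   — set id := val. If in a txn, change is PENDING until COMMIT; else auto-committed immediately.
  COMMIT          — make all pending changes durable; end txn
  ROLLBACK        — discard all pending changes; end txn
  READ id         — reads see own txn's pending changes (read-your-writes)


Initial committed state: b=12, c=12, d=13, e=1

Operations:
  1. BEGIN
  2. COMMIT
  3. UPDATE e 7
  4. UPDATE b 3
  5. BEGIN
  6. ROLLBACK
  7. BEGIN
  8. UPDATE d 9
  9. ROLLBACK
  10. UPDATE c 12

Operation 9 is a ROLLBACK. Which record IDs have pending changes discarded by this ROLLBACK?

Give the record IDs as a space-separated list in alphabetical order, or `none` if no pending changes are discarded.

Initial committed: {b=12, c=12, d=13, e=1}
Op 1: BEGIN: in_txn=True, pending={}
Op 2: COMMIT: merged [] into committed; committed now {b=12, c=12, d=13, e=1}
Op 3: UPDATE e=7 (auto-commit; committed e=7)
Op 4: UPDATE b=3 (auto-commit; committed b=3)
Op 5: BEGIN: in_txn=True, pending={}
Op 6: ROLLBACK: discarded pending []; in_txn=False
Op 7: BEGIN: in_txn=True, pending={}
Op 8: UPDATE d=9 (pending; pending now {d=9})
Op 9: ROLLBACK: discarded pending ['d']; in_txn=False
Op 10: UPDATE c=12 (auto-commit; committed c=12)
ROLLBACK at op 9 discards: ['d']

Answer: d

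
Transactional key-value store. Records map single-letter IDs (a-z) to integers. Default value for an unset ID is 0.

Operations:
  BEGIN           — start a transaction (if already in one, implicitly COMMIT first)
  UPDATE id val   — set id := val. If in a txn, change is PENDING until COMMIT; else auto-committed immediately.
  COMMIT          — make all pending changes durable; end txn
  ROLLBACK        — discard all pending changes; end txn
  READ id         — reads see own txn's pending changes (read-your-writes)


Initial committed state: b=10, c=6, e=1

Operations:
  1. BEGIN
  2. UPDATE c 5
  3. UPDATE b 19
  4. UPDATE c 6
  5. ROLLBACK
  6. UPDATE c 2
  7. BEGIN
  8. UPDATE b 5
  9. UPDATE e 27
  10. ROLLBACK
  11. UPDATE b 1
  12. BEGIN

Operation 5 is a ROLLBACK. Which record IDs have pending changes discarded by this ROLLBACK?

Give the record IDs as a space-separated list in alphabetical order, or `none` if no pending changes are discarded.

Initial committed: {b=10, c=6, e=1}
Op 1: BEGIN: in_txn=True, pending={}
Op 2: UPDATE c=5 (pending; pending now {c=5})
Op 3: UPDATE b=19 (pending; pending now {b=19, c=5})
Op 4: UPDATE c=6 (pending; pending now {b=19, c=6})
Op 5: ROLLBACK: discarded pending ['b', 'c']; in_txn=False
Op 6: UPDATE c=2 (auto-commit; committed c=2)
Op 7: BEGIN: in_txn=True, pending={}
Op 8: UPDATE b=5 (pending; pending now {b=5})
Op 9: UPDATE e=27 (pending; pending now {b=5, e=27})
Op 10: ROLLBACK: discarded pending ['b', 'e']; in_txn=False
Op 11: UPDATE b=1 (auto-commit; committed b=1)
Op 12: BEGIN: in_txn=True, pending={}
ROLLBACK at op 5 discards: ['b', 'c']

Answer: b c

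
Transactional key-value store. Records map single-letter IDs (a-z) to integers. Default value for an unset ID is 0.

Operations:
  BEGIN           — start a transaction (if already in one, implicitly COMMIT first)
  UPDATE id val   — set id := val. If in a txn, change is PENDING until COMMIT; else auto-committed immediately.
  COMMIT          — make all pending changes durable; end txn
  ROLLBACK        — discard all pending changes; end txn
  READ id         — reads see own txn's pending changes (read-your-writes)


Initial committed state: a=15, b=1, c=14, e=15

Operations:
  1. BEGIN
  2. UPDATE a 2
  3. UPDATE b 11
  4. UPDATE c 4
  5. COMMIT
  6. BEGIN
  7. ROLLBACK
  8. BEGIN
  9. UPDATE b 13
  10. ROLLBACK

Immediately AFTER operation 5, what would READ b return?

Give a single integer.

Answer: 11

Derivation:
Initial committed: {a=15, b=1, c=14, e=15}
Op 1: BEGIN: in_txn=True, pending={}
Op 2: UPDATE a=2 (pending; pending now {a=2})
Op 3: UPDATE b=11 (pending; pending now {a=2, b=11})
Op 4: UPDATE c=4 (pending; pending now {a=2, b=11, c=4})
Op 5: COMMIT: merged ['a', 'b', 'c'] into committed; committed now {a=2, b=11, c=4, e=15}
After op 5: visible(b) = 11 (pending={}, committed={a=2, b=11, c=4, e=15})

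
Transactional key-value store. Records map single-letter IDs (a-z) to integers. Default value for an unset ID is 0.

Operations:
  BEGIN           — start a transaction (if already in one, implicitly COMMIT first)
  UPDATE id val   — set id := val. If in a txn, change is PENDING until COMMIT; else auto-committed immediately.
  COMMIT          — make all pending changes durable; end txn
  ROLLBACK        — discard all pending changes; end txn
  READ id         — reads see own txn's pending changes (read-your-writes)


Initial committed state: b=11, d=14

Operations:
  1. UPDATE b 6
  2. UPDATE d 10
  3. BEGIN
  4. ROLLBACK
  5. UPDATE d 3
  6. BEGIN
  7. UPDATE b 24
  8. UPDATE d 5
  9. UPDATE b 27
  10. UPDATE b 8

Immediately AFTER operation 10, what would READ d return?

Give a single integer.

Answer: 5

Derivation:
Initial committed: {b=11, d=14}
Op 1: UPDATE b=6 (auto-commit; committed b=6)
Op 2: UPDATE d=10 (auto-commit; committed d=10)
Op 3: BEGIN: in_txn=True, pending={}
Op 4: ROLLBACK: discarded pending []; in_txn=False
Op 5: UPDATE d=3 (auto-commit; committed d=3)
Op 6: BEGIN: in_txn=True, pending={}
Op 7: UPDATE b=24 (pending; pending now {b=24})
Op 8: UPDATE d=5 (pending; pending now {b=24, d=5})
Op 9: UPDATE b=27 (pending; pending now {b=27, d=5})
Op 10: UPDATE b=8 (pending; pending now {b=8, d=5})
After op 10: visible(d) = 5 (pending={b=8, d=5}, committed={b=6, d=3})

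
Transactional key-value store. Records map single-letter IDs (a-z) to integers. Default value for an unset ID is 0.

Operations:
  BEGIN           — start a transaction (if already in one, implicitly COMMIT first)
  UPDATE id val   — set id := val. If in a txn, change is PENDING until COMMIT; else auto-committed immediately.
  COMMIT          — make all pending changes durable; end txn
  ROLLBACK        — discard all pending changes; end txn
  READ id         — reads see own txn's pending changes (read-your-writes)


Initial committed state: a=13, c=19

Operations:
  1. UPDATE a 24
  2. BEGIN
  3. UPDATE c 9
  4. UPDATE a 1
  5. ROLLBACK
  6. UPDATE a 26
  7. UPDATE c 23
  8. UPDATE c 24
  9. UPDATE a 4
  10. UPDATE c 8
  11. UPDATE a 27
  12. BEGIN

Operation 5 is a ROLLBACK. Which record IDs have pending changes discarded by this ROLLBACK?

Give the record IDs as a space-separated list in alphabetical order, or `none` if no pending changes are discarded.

Answer: a c

Derivation:
Initial committed: {a=13, c=19}
Op 1: UPDATE a=24 (auto-commit; committed a=24)
Op 2: BEGIN: in_txn=True, pending={}
Op 3: UPDATE c=9 (pending; pending now {c=9})
Op 4: UPDATE a=1 (pending; pending now {a=1, c=9})
Op 5: ROLLBACK: discarded pending ['a', 'c']; in_txn=False
Op 6: UPDATE a=26 (auto-commit; committed a=26)
Op 7: UPDATE c=23 (auto-commit; committed c=23)
Op 8: UPDATE c=24 (auto-commit; committed c=24)
Op 9: UPDATE a=4 (auto-commit; committed a=4)
Op 10: UPDATE c=8 (auto-commit; committed c=8)
Op 11: UPDATE a=27 (auto-commit; committed a=27)
Op 12: BEGIN: in_txn=True, pending={}
ROLLBACK at op 5 discards: ['a', 'c']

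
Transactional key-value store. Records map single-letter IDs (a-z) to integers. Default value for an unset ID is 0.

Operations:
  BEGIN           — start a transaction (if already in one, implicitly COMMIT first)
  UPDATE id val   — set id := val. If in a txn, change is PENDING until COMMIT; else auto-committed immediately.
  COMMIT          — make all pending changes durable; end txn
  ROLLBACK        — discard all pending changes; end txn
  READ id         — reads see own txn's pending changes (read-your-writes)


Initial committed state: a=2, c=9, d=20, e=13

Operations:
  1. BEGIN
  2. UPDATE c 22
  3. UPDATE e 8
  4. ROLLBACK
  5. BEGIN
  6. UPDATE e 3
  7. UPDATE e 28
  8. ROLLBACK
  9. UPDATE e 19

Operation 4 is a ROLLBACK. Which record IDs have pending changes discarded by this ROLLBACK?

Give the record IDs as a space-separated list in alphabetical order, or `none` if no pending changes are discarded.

Answer: c e

Derivation:
Initial committed: {a=2, c=9, d=20, e=13}
Op 1: BEGIN: in_txn=True, pending={}
Op 2: UPDATE c=22 (pending; pending now {c=22})
Op 3: UPDATE e=8 (pending; pending now {c=22, e=8})
Op 4: ROLLBACK: discarded pending ['c', 'e']; in_txn=False
Op 5: BEGIN: in_txn=True, pending={}
Op 6: UPDATE e=3 (pending; pending now {e=3})
Op 7: UPDATE e=28 (pending; pending now {e=28})
Op 8: ROLLBACK: discarded pending ['e']; in_txn=False
Op 9: UPDATE e=19 (auto-commit; committed e=19)
ROLLBACK at op 4 discards: ['c', 'e']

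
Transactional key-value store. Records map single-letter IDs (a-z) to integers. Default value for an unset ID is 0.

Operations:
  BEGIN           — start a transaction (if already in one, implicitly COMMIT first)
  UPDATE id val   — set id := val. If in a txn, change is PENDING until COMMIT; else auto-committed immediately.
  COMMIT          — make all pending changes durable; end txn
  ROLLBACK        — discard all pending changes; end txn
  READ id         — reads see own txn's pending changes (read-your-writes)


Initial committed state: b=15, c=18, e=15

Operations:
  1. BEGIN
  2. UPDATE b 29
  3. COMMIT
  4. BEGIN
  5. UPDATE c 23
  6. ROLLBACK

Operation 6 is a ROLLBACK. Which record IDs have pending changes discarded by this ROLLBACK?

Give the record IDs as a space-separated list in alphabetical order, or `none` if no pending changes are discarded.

Initial committed: {b=15, c=18, e=15}
Op 1: BEGIN: in_txn=True, pending={}
Op 2: UPDATE b=29 (pending; pending now {b=29})
Op 3: COMMIT: merged ['b'] into committed; committed now {b=29, c=18, e=15}
Op 4: BEGIN: in_txn=True, pending={}
Op 5: UPDATE c=23 (pending; pending now {c=23})
Op 6: ROLLBACK: discarded pending ['c']; in_txn=False
ROLLBACK at op 6 discards: ['c']

Answer: c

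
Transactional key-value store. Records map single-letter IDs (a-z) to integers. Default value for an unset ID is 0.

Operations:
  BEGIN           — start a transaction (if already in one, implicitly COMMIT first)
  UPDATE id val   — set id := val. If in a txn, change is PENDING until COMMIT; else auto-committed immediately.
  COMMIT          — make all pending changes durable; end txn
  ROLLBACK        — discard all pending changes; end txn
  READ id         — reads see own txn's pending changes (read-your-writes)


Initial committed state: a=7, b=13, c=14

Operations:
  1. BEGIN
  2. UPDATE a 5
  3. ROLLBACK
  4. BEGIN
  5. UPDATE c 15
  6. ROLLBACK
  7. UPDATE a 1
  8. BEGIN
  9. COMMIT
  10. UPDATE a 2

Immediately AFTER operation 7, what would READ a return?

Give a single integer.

Initial committed: {a=7, b=13, c=14}
Op 1: BEGIN: in_txn=True, pending={}
Op 2: UPDATE a=5 (pending; pending now {a=5})
Op 3: ROLLBACK: discarded pending ['a']; in_txn=False
Op 4: BEGIN: in_txn=True, pending={}
Op 5: UPDATE c=15 (pending; pending now {c=15})
Op 6: ROLLBACK: discarded pending ['c']; in_txn=False
Op 7: UPDATE a=1 (auto-commit; committed a=1)
After op 7: visible(a) = 1 (pending={}, committed={a=1, b=13, c=14})

Answer: 1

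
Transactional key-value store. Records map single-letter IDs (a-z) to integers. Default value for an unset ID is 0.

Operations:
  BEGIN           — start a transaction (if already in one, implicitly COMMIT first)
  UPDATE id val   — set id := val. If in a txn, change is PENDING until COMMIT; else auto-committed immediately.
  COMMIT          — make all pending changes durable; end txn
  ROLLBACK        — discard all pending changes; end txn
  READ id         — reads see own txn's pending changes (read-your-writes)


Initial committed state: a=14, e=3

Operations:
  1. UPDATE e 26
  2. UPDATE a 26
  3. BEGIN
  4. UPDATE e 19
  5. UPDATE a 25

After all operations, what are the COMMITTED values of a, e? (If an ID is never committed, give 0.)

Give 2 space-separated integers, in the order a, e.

Initial committed: {a=14, e=3}
Op 1: UPDATE e=26 (auto-commit; committed e=26)
Op 2: UPDATE a=26 (auto-commit; committed a=26)
Op 3: BEGIN: in_txn=True, pending={}
Op 4: UPDATE e=19 (pending; pending now {e=19})
Op 5: UPDATE a=25 (pending; pending now {a=25, e=19})
Final committed: {a=26, e=26}

Answer: 26 26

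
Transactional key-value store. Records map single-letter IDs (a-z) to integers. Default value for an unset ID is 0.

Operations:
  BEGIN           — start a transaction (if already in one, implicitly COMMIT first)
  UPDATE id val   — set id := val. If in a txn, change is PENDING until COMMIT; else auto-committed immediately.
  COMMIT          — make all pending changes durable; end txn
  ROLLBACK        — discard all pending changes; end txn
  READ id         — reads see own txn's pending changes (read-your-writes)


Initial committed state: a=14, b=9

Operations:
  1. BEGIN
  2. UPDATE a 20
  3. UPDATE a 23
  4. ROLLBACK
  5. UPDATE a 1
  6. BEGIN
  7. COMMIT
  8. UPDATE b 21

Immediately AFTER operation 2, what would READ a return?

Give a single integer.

Answer: 20

Derivation:
Initial committed: {a=14, b=9}
Op 1: BEGIN: in_txn=True, pending={}
Op 2: UPDATE a=20 (pending; pending now {a=20})
After op 2: visible(a) = 20 (pending={a=20}, committed={a=14, b=9})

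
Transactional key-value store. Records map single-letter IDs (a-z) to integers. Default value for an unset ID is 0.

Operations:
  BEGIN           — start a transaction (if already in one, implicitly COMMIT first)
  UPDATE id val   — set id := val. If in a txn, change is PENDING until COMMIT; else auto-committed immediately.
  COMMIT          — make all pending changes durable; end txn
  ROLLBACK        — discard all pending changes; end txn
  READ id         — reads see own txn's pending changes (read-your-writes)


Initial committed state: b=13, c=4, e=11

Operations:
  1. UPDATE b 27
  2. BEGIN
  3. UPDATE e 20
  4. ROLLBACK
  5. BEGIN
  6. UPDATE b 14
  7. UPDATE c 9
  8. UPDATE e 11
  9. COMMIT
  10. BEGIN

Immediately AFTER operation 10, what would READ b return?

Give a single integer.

Initial committed: {b=13, c=4, e=11}
Op 1: UPDATE b=27 (auto-commit; committed b=27)
Op 2: BEGIN: in_txn=True, pending={}
Op 3: UPDATE e=20 (pending; pending now {e=20})
Op 4: ROLLBACK: discarded pending ['e']; in_txn=False
Op 5: BEGIN: in_txn=True, pending={}
Op 6: UPDATE b=14 (pending; pending now {b=14})
Op 7: UPDATE c=9 (pending; pending now {b=14, c=9})
Op 8: UPDATE e=11 (pending; pending now {b=14, c=9, e=11})
Op 9: COMMIT: merged ['b', 'c', 'e'] into committed; committed now {b=14, c=9, e=11}
Op 10: BEGIN: in_txn=True, pending={}
After op 10: visible(b) = 14 (pending={}, committed={b=14, c=9, e=11})

Answer: 14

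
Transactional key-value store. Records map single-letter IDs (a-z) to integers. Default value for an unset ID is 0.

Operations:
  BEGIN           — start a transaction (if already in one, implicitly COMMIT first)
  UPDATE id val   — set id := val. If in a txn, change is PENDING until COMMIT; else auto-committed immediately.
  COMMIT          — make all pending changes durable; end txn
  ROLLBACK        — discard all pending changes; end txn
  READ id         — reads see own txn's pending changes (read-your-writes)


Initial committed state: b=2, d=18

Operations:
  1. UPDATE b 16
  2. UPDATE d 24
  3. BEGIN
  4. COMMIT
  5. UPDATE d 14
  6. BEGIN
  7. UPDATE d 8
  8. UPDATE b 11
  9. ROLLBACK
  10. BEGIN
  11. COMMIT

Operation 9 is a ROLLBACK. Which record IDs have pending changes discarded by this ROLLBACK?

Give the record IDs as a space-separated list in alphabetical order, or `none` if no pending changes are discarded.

Initial committed: {b=2, d=18}
Op 1: UPDATE b=16 (auto-commit; committed b=16)
Op 2: UPDATE d=24 (auto-commit; committed d=24)
Op 3: BEGIN: in_txn=True, pending={}
Op 4: COMMIT: merged [] into committed; committed now {b=16, d=24}
Op 5: UPDATE d=14 (auto-commit; committed d=14)
Op 6: BEGIN: in_txn=True, pending={}
Op 7: UPDATE d=8 (pending; pending now {d=8})
Op 8: UPDATE b=11 (pending; pending now {b=11, d=8})
Op 9: ROLLBACK: discarded pending ['b', 'd']; in_txn=False
Op 10: BEGIN: in_txn=True, pending={}
Op 11: COMMIT: merged [] into committed; committed now {b=16, d=14}
ROLLBACK at op 9 discards: ['b', 'd']

Answer: b d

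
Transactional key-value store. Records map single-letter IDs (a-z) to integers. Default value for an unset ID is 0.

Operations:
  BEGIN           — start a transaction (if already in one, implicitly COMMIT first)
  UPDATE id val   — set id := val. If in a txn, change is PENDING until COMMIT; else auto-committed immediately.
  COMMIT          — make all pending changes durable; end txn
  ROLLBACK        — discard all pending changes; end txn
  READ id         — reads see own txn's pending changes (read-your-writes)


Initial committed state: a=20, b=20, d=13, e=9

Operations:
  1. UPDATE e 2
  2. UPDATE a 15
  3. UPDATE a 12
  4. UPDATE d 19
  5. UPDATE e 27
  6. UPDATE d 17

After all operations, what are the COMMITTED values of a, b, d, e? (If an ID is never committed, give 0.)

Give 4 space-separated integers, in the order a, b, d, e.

Initial committed: {a=20, b=20, d=13, e=9}
Op 1: UPDATE e=2 (auto-commit; committed e=2)
Op 2: UPDATE a=15 (auto-commit; committed a=15)
Op 3: UPDATE a=12 (auto-commit; committed a=12)
Op 4: UPDATE d=19 (auto-commit; committed d=19)
Op 5: UPDATE e=27 (auto-commit; committed e=27)
Op 6: UPDATE d=17 (auto-commit; committed d=17)
Final committed: {a=12, b=20, d=17, e=27}

Answer: 12 20 17 27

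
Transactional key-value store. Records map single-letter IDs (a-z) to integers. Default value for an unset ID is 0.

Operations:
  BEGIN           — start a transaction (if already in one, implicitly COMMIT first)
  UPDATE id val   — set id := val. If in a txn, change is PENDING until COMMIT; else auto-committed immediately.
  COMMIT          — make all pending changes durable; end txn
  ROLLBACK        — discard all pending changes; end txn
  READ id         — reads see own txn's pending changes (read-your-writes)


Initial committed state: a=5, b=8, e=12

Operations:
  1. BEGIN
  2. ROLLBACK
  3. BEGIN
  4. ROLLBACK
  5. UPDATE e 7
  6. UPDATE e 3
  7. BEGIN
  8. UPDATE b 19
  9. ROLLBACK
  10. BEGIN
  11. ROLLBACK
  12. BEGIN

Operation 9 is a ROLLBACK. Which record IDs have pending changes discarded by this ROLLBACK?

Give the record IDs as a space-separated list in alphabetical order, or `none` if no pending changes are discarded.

Initial committed: {a=5, b=8, e=12}
Op 1: BEGIN: in_txn=True, pending={}
Op 2: ROLLBACK: discarded pending []; in_txn=False
Op 3: BEGIN: in_txn=True, pending={}
Op 4: ROLLBACK: discarded pending []; in_txn=False
Op 5: UPDATE e=7 (auto-commit; committed e=7)
Op 6: UPDATE e=3 (auto-commit; committed e=3)
Op 7: BEGIN: in_txn=True, pending={}
Op 8: UPDATE b=19 (pending; pending now {b=19})
Op 9: ROLLBACK: discarded pending ['b']; in_txn=False
Op 10: BEGIN: in_txn=True, pending={}
Op 11: ROLLBACK: discarded pending []; in_txn=False
Op 12: BEGIN: in_txn=True, pending={}
ROLLBACK at op 9 discards: ['b']

Answer: b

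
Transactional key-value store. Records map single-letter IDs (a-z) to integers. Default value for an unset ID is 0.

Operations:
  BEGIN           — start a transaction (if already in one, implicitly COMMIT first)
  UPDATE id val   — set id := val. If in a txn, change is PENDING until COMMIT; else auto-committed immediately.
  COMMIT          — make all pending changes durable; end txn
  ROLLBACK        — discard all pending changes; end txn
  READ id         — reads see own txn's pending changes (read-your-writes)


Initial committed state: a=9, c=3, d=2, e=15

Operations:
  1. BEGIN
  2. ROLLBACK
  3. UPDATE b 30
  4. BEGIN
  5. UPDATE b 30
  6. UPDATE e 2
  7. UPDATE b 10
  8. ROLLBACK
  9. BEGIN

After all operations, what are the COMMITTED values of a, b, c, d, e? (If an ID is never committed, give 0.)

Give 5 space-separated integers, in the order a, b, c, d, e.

Initial committed: {a=9, c=3, d=2, e=15}
Op 1: BEGIN: in_txn=True, pending={}
Op 2: ROLLBACK: discarded pending []; in_txn=False
Op 3: UPDATE b=30 (auto-commit; committed b=30)
Op 4: BEGIN: in_txn=True, pending={}
Op 5: UPDATE b=30 (pending; pending now {b=30})
Op 6: UPDATE e=2 (pending; pending now {b=30, e=2})
Op 7: UPDATE b=10 (pending; pending now {b=10, e=2})
Op 8: ROLLBACK: discarded pending ['b', 'e']; in_txn=False
Op 9: BEGIN: in_txn=True, pending={}
Final committed: {a=9, b=30, c=3, d=2, e=15}

Answer: 9 30 3 2 15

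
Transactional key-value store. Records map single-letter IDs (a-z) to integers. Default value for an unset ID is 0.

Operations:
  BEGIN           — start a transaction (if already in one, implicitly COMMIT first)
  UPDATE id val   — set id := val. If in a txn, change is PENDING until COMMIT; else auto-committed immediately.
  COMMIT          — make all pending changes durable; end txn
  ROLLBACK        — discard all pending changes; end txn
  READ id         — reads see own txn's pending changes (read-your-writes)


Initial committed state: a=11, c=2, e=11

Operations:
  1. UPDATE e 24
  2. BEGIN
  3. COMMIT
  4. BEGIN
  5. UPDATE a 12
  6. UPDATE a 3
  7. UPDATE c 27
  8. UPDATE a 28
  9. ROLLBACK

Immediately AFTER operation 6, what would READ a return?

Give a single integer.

Answer: 3

Derivation:
Initial committed: {a=11, c=2, e=11}
Op 1: UPDATE e=24 (auto-commit; committed e=24)
Op 2: BEGIN: in_txn=True, pending={}
Op 3: COMMIT: merged [] into committed; committed now {a=11, c=2, e=24}
Op 4: BEGIN: in_txn=True, pending={}
Op 5: UPDATE a=12 (pending; pending now {a=12})
Op 6: UPDATE a=3 (pending; pending now {a=3})
After op 6: visible(a) = 3 (pending={a=3}, committed={a=11, c=2, e=24})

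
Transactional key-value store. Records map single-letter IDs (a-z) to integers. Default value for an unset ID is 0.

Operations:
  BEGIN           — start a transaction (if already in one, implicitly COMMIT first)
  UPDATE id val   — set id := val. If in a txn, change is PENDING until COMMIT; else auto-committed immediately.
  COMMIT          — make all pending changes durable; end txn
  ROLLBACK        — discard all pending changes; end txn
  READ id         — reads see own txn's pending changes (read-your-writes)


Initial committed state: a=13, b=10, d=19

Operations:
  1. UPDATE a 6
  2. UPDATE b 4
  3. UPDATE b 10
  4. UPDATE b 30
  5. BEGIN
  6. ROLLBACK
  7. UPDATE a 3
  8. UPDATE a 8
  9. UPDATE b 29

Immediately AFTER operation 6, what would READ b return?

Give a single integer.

Initial committed: {a=13, b=10, d=19}
Op 1: UPDATE a=6 (auto-commit; committed a=6)
Op 2: UPDATE b=4 (auto-commit; committed b=4)
Op 3: UPDATE b=10 (auto-commit; committed b=10)
Op 4: UPDATE b=30 (auto-commit; committed b=30)
Op 5: BEGIN: in_txn=True, pending={}
Op 6: ROLLBACK: discarded pending []; in_txn=False
After op 6: visible(b) = 30 (pending={}, committed={a=6, b=30, d=19})

Answer: 30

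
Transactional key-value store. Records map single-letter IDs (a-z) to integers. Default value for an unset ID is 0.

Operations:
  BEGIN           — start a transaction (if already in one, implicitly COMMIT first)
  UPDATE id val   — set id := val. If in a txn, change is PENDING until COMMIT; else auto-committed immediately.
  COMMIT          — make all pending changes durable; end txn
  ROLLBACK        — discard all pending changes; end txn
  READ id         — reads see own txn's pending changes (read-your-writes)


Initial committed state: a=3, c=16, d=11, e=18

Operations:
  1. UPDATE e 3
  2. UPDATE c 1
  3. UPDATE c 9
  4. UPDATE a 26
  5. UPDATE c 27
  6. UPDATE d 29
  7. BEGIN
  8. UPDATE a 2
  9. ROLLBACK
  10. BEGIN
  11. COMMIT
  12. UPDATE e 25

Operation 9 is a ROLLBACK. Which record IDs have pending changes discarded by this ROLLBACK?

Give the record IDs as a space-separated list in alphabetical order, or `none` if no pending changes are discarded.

Initial committed: {a=3, c=16, d=11, e=18}
Op 1: UPDATE e=3 (auto-commit; committed e=3)
Op 2: UPDATE c=1 (auto-commit; committed c=1)
Op 3: UPDATE c=9 (auto-commit; committed c=9)
Op 4: UPDATE a=26 (auto-commit; committed a=26)
Op 5: UPDATE c=27 (auto-commit; committed c=27)
Op 6: UPDATE d=29 (auto-commit; committed d=29)
Op 7: BEGIN: in_txn=True, pending={}
Op 8: UPDATE a=2 (pending; pending now {a=2})
Op 9: ROLLBACK: discarded pending ['a']; in_txn=False
Op 10: BEGIN: in_txn=True, pending={}
Op 11: COMMIT: merged [] into committed; committed now {a=26, c=27, d=29, e=3}
Op 12: UPDATE e=25 (auto-commit; committed e=25)
ROLLBACK at op 9 discards: ['a']

Answer: a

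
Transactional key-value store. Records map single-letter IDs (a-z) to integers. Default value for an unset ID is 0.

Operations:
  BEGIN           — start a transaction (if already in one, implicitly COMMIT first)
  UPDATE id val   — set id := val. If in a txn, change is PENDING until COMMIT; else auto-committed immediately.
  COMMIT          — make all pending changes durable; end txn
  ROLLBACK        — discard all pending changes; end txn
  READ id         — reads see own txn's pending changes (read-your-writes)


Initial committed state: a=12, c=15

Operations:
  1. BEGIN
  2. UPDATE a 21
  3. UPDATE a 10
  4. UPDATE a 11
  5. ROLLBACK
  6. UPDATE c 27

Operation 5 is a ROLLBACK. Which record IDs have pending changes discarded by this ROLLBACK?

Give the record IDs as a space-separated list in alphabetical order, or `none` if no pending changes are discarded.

Initial committed: {a=12, c=15}
Op 1: BEGIN: in_txn=True, pending={}
Op 2: UPDATE a=21 (pending; pending now {a=21})
Op 3: UPDATE a=10 (pending; pending now {a=10})
Op 4: UPDATE a=11 (pending; pending now {a=11})
Op 5: ROLLBACK: discarded pending ['a']; in_txn=False
Op 6: UPDATE c=27 (auto-commit; committed c=27)
ROLLBACK at op 5 discards: ['a']

Answer: a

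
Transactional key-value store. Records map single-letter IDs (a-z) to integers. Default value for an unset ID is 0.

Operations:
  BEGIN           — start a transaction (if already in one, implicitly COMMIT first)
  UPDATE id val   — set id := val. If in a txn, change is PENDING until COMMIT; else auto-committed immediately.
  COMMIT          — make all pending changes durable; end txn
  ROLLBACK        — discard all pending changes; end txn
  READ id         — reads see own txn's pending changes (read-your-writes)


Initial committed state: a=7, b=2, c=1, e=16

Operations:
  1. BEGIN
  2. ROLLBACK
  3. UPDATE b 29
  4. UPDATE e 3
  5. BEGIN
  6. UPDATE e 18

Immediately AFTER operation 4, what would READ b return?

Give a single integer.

Initial committed: {a=7, b=2, c=1, e=16}
Op 1: BEGIN: in_txn=True, pending={}
Op 2: ROLLBACK: discarded pending []; in_txn=False
Op 3: UPDATE b=29 (auto-commit; committed b=29)
Op 4: UPDATE e=3 (auto-commit; committed e=3)
After op 4: visible(b) = 29 (pending={}, committed={a=7, b=29, c=1, e=3})

Answer: 29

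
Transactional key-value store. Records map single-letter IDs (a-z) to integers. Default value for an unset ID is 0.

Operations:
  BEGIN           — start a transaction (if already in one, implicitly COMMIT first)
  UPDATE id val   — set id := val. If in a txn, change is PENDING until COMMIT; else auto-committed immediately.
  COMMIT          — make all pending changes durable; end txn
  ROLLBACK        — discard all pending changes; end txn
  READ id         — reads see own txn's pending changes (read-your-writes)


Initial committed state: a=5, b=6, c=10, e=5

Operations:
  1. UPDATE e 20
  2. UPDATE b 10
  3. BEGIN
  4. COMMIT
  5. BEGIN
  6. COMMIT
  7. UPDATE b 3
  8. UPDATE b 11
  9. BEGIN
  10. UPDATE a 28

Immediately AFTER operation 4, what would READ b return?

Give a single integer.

Initial committed: {a=5, b=6, c=10, e=5}
Op 1: UPDATE e=20 (auto-commit; committed e=20)
Op 2: UPDATE b=10 (auto-commit; committed b=10)
Op 3: BEGIN: in_txn=True, pending={}
Op 4: COMMIT: merged [] into committed; committed now {a=5, b=10, c=10, e=20}
After op 4: visible(b) = 10 (pending={}, committed={a=5, b=10, c=10, e=20})

Answer: 10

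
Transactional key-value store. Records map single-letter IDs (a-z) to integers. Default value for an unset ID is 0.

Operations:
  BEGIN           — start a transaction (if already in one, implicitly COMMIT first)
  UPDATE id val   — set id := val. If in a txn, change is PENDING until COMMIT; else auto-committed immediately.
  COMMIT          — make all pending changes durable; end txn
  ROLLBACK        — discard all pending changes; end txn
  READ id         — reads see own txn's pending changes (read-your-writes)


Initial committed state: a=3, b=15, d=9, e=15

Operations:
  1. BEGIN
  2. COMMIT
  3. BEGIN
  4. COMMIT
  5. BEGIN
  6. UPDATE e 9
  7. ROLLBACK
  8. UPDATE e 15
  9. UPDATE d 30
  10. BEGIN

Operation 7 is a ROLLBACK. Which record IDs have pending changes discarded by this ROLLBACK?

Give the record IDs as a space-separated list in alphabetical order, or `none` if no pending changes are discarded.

Answer: e

Derivation:
Initial committed: {a=3, b=15, d=9, e=15}
Op 1: BEGIN: in_txn=True, pending={}
Op 2: COMMIT: merged [] into committed; committed now {a=3, b=15, d=9, e=15}
Op 3: BEGIN: in_txn=True, pending={}
Op 4: COMMIT: merged [] into committed; committed now {a=3, b=15, d=9, e=15}
Op 5: BEGIN: in_txn=True, pending={}
Op 6: UPDATE e=9 (pending; pending now {e=9})
Op 7: ROLLBACK: discarded pending ['e']; in_txn=False
Op 8: UPDATE e=15 (auto-commit; committed e=15)
Op 9: UPDATE d=30 (auto-commit; committed d=30)
Op 10: BEGIN: in_txn=True, pending={}
ROLLBACK at op 7 discards: ['e']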